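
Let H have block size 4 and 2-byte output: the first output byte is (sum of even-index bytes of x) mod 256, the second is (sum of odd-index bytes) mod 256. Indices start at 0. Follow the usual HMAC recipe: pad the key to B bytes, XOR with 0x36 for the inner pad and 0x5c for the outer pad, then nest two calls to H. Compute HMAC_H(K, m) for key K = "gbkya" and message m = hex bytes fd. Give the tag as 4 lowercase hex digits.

Key "gbkya" = 67 62 6b 79 61 is 5 bytes > B = 4, so hash it first: H(key) = 33 db, then zero-pad to 4 bytes: K' = 33 db 00 00.
K' ⊕ ipad = 05 ed 36 36.  K' ⊕ opad = 6f 87 5c 5c.
Inner input = (K'⊕ipad) ∥ m = 05 ed 36 36 ∥ fd.
Inner hash: even-index sum = 312 mod 256 = 56; odd-index sum = 291 mod 256 = 35 → 38 23.
Outer input = (K'⊕opad) ∥ inner = 6f 87 5c 5c ∥ 38 23.
Outer hash (tag): even-index sum = 259 mod 256 = 3; odd-index sum = 262 mod 256 = 6 → 03 06.

0306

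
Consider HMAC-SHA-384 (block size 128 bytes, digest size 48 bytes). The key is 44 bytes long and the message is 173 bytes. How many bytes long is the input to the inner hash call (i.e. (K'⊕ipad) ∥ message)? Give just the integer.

Key is 44 ≤ 128 bytes, zero-padded: |K'| = 128.
Inner input = (K'⊕ipad) ∥ m → 128 + 173 = 301 bytes.

301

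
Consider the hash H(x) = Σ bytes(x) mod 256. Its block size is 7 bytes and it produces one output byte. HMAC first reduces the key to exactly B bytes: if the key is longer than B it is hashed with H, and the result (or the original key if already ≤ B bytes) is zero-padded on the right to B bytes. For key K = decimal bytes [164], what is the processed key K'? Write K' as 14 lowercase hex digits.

a4000000000000

Key decimal bytes [164] = a4 is 1 byte ≤ B = 7; zero-pad to 7 bytes: K' = a4 00 00 00 00 00 00.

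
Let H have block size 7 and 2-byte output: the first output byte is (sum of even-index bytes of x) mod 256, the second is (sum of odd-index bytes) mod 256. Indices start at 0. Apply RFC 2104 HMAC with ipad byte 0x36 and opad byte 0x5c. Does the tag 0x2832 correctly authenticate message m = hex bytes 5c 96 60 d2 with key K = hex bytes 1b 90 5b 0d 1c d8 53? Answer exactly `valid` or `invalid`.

Key hex bytes 1b 90 5b 0d 1c d8 53 is exactly B = 7 bytes: K' = 1b 90 5b 0d 1c d8 53.
K' ⊕ ipad = 2d a6 6d 3b 2a ee 65; K' ⊕ opad = 47 cc 07 51 40 84 0f.
Inner hash: even-index sum = 657 mod 256 = 145; odd-index sum = 651 mod 256 = 139 → 91 8b.
Outer hash (recomputed tag): even-index sum = 296 mod 256 = 40; odd-index sum = 562 mod 256 = 50 → 28 32.
Recomputed tag = 2832; claimed = 2832 → match.

valid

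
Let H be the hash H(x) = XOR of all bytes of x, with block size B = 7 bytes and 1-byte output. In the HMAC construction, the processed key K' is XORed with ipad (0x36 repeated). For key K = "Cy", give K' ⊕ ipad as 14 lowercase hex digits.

754f3636363636

Key "Cy" = 43 79 is 2 bytes ≤ B = 7; zero-pad to 7 bytes: K' = 43 79 00 00 00 00 00.
XOR each byte with 0x36: 43⊕36=75, 79⊕36=4f, 00⊕36=36, 00⊕36=36, 00⊕36=36, 00⊕36=36, 00⊕36=36.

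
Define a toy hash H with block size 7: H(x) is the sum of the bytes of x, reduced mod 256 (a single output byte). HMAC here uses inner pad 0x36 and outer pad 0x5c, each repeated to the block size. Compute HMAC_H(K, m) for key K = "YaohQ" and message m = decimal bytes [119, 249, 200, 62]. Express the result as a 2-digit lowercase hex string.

Key "YaohQ" = 59 61 6f 68 51 is 5 bytes ≤ B = 7; zero-pad to 7 bytes: K' = 59 61 6f 68 51 00 00.
K' ⊕ ipad = 6f 57 59 5e 67 36 36.  K' ⊕ opad = 05 3d 33 34 0d 5c 5c.
Inner input = (K'⊕ipad) ∥ m = 6f 57 59 5e 67 36 36 ∥ 77 f9 c8 3e.
Inner hash: sum = 111+87+89+94+103+54+54+119+249+200+62 = 1222; mod 256 = 198 → c6.
Outer input = (K'⊕opad) ∥ inner = 05 3d 33 34 0d 5c 5c ∥ c6.
Outer hash (tag): sum = 5+61+51+52+13+92+92+198 = 564; mod 256 = 52 → 34.

34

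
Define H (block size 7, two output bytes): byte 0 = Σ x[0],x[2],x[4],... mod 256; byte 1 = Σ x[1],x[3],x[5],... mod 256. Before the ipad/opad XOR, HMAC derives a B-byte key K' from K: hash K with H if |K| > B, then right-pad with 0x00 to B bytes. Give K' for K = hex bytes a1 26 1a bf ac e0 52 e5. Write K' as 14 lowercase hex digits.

b9aa0000000000

|K| = 8 > B = 7, so first hash the key.
H(K): even-index sum = 441 mod 256 = 185; odd-index sum = 682 mod 256 = 170 → b9 aa.
Zero-pad H(K) = b9 aa to 7 bytes: K' = b9 aa 00 00 00 00 00.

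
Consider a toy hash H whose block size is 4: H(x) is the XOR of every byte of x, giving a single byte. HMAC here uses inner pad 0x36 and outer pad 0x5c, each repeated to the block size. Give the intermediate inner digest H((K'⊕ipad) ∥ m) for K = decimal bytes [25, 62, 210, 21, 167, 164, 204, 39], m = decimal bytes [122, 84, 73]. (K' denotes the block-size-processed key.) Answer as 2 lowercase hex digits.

6f

Key decimal bytes [25, 62, 210, 21, 167, 164, 204, 39] = 19 3e d2 15 a7 a4 cc 27 is 8 bytes > B = 4, so hash it first: H(key) = 08, then zero-pad to 4 bytes: K' = 08 00 00 00.
K' ⊕ ipad = 3e 36 36 36.
Inner input = 3e 36 36 36 ∥ 7a 54 49.
Inner hash: XOR 3e⊕36⊕36⊕36⊕7a⊕54⊕49 = 6f.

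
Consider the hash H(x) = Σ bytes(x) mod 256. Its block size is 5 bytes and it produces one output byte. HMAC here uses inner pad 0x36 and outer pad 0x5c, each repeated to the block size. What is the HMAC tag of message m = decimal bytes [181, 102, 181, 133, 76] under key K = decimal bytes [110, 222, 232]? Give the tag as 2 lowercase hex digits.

Key decimal bytes [110, 222, 232] = 6e de e8 is 3 bytes ≤ B = 5; zero-pad to 5 bytes: K' = 6e de e8 00 00.
K' ⊕ ipad = 58 e8 de 36 36.  K' ⊕ opad = 32 82 b4 5c 5c.
Inner input = (K'⊕ipad) ∥ m = 58 e8 de 36 36 ∥ b5 66 b5 85 4c.
Inner hash: sum = 88+232+222+54+54+181+102+181+133+76 = 1323; mod 256 = 43 → 2b.
Outer input = (K'⊕opad) ∥ inner = 32 82 b4 5c 5c ∥ 2b.
Outer hash (tag): sum = 50+130+180+92+92+43 = 587; mod 256 = 75 → 4b.

4b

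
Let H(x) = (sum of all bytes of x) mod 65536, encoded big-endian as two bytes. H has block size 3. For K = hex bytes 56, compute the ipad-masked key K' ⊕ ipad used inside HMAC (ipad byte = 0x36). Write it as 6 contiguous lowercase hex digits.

603636

Key hex bytes 56 is 1 byte ≤ B = 3; zero-pad to 3 bytes: K' = 56 00 00.
XOR each byte with 0x36: 56⊕36=60, 00⊕36=36, 00⊕36=36.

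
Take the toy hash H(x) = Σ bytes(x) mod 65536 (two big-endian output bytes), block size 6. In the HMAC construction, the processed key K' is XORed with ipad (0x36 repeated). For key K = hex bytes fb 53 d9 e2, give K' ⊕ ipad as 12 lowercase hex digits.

cd65efd43636

Key hex bytes fb 53 d9 e2 is 4 bytes ≤ B = 6; zero-pad to 6 bytes: K' = fb 53 d9 e2 00 00.
XOR each byte with 0x36: fb⊕36=cd, 53⊕36=65, d9⊕36=ef, e2⊕36=d4, 00⊕36=36, 00⊕36=36.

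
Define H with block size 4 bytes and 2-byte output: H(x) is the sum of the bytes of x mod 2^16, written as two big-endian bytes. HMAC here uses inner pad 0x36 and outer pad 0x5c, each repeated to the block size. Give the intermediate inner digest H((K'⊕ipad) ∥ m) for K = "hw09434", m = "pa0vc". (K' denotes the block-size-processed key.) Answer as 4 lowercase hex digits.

Key "hw09434" = 68 77 30 39 34 33 34 is 7 bytes > B = 4, so hash it first: H(key) = 01 e3, then zero-pad to 4 bytes: K' = 01 e3 00 00.
K' ⊕ ipad = 37 d5 36 36.
Inner input = 37 d5 36 36 ∥ 70 61 30 76 63.
Inner hash: sum = 55+213+54+54+112+97+48+118+99 = 850 → 03 52.

0352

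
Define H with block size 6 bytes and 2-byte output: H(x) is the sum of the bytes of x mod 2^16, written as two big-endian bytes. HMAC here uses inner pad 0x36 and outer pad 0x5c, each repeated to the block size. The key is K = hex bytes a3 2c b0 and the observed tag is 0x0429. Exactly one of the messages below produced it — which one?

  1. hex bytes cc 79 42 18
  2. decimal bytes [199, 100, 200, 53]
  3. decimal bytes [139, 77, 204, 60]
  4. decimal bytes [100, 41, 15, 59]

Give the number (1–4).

Key hex bytes a3 2c b0 is 3 bytes ≤ B = 6; zero-pad to 6 bytes: K' = a3 2c b0 00 00 00.
K' ⊕ ipad = 95 1a 86 36 36 36; K' ⊕ opad = ff 70 ec 5c 5c 5c.
m1: inner = H(95 1a 86 36 36 36 cc 79 42 18) = 03 76; tag = H(ff 70 ec 5c 5c 5c 03 76) = 03e8
m2: inner = H(95 1a 86 36 36 36 c7 64 c8 35) = 03 ff; tag = H(ff 70 ec 5c 5c 5c 03 ff) = 0471
m3: inner = H(95 1a 86 36 36 36 8b 4d cc 3c) = 03 b7; tag = H(ff 70 ec 5c 5c 5c 03 b7) = 0429 ← matches
m4: inner = H(95 1a 86 36 36 36 64 29 0f 3b) = 02 ae; tag = H(ff 70 ec 5c 5c 5c 02 ae) = 041f

3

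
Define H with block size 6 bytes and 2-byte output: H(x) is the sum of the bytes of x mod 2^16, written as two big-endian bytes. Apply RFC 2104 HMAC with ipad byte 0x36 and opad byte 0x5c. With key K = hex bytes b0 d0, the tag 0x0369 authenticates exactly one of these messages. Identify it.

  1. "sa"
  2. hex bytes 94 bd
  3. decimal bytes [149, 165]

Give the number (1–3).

Key hex bytes b0 d0 is 2 bytes ≤ B = 6; zero-pad to 6 bytes: K' = b0 d0 00 00 00 00.
K' ⊕ ipad = 86 e6 36 36 36 36; K' ⊕ opad = ec 8c 5c 5c 5c 5c.
m1: inner = H(86 e6 36 36 36 36 73 61) = 03 18; tag = H(ec 8c 5c 5c 5c 5c 03 18) = 0303
m2: inner = H(86 e6 36 36 36 36 94 bd) = 03 95; tag = H(ec 8c 5c 5c 5c 5c 03 95) = 0380
m3: inner = H(86 e6 36 36 36 36 95 a5) = 03 7e; tag = H(ec 8c 5c 5c 5c 5c 03 7e) = 0369 ← matches

3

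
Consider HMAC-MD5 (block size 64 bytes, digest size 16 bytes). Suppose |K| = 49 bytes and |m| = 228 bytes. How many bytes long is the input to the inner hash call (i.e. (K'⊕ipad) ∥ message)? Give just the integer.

Key is 49 ≤ 64 bytes, zero-padded: |K'| = 64.
Inner input = (K'⊕ipad) ∥ m → 64 + 228 = 292 bytes.

292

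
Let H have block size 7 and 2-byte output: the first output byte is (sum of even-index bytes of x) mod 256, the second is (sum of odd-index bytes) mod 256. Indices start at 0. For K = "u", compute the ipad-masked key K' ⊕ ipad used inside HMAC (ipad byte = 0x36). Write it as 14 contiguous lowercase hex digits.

43363636363636

Key "u" = 75 is 1 byte ≤ B = 7; zero-pad to 7 bytes: K' = 75 00 00 00 00 00 00.
XOR each byte with 0x36: 75⊕36=43, 00⊕36=36, 00⊕36=36, 00⊕36=36, 00⊕36=36, 00⊕36=36, 00⊕36=36.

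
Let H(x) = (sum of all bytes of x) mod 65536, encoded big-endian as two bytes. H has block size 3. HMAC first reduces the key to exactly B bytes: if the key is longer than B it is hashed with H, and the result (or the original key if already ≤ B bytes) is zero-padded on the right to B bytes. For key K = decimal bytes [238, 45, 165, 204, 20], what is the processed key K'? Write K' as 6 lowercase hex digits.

02a000

|K| = 5 > B = 3, so first hash the key.
H(K): sum = 238+45+165+204+20 = 672 → 02 a0.
Zero-pad H(K) = 02 a0 to 3 bytes: K' = 02 a0 00.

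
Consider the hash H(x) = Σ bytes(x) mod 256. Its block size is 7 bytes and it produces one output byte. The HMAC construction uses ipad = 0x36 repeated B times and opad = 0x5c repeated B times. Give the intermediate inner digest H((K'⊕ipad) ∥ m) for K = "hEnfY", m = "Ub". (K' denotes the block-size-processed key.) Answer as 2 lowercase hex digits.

0b

Key "hEnfY" = 68 45 6e 66 59 is 5 bytes ≤ B = 7; zero-pad to 7 bytes: K' = 68 45 6e 66 59 00 00.
K' ⊕ ipad = 5e 73 58 50 6f 36 36.
Inner input = 5e 73 58 50 6f 36 36 ∥ 55 62.
Inner hash: sum = 94+115+88+80+111+54+54+85+98 = 779; mod 256 = 11 → 0b.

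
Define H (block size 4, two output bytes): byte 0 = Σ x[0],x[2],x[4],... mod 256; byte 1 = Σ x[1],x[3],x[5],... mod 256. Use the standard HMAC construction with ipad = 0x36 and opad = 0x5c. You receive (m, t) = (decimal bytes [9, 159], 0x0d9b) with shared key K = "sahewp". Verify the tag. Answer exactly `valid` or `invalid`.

Key "sahewp" = 73 61 68 65 77 70 is 6 bytes > B = 4, so hash it first: H(key) = 52 36, then zero-pad to 4 bytes: K' = 52 36 00 00.
K' ⊕ ipad = 64 00 36 36; K' ⊕ opad = 0e 6a 5c 5c.
Inner hash: even-index sum = 163 mod 256 = 163; odd-index sum = 213 mod 256 = 213 → a3 d5.
Outer hash (recomputed tag): even-index sum = 269 mod 256 = 13; odd-index sum = 411 mod 256 = 155 → 0d 9b.
Recomputed tag = 0d9b; claimed = 0d9b → match.

valid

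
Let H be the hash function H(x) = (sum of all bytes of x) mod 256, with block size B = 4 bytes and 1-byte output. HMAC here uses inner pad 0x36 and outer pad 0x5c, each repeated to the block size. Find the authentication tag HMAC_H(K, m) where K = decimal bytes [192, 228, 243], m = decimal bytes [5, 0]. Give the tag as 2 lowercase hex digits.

27

Key decimal bytes [192, 228, 243] = c0 e4 f3 is 3 bytes ≤ B = 4; zero-pad to 4 bytes: K' = c0 e4 f3 00.
K' ⊕ ipad = f6 d2 c5 36.  K' ⊕ opad = 9c b8 af 5c.
Inner input = (K'⊕ipad) ∥ m = f6 d2 c5 36 ∥ 05 00.
Inner hash: sum = 246+210+197+54+5+0 = 712; mod 256 = 200 → c8.
Outer input = (K'⊕opad) ∥ inner = 9c b8 af 5c ∥ c8.
Outer hash (tag): sum = 156+184+175+92+200 = 807; mod 256 = 39 → 27.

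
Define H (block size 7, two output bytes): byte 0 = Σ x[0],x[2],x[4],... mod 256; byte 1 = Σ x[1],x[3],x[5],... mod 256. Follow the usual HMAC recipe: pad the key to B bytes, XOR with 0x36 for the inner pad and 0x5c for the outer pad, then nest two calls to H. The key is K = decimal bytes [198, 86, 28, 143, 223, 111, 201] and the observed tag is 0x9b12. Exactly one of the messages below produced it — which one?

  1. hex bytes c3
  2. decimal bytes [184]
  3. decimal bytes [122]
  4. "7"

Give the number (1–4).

4

Key decimal bytes [198, 86, 28, 143, 223, 111, 201] = c6 56 1c 8f df 6f c9 is exactly B = 7 bytes: K' = c6 56 1c 8f df 6f c9.
K' ⊕ ipad = f0 60 2a b9 e9 59 ff; K' ⊕ opad = 9a 0a 40 d3 83 33 95.
m1: inner = H(f0 60 2a b9 e9 59 ff c3) = 02 35; tag = H(9a 0a 40 d3 83 33 95 02 35) = 2712
m2: inner = H(f0 60 2a b9 e9 59 ff b8) = 02 2a; tag = H(9a 0a 40 d3 83 33 95 02 2a) = 1c12
m3: inner = H(f0 60 2a b9 e9 59 ff 7a) = 02 ec; tag = H(9a 0a 40 d3 83 33 95 02 ec) = de12
m4: inner = H(f0 60 2a b9 e9 59 ff 37) = 02 a9; tag = H(9a 0a 40 d3 83 33 95 02 a9) = 9b12 ← matches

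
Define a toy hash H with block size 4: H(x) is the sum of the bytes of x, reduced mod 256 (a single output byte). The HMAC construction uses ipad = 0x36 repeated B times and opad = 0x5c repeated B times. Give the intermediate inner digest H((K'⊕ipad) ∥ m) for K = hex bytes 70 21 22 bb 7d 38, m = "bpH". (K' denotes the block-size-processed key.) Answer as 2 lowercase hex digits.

Key hex bytes 70 21 22 bb 7d 38 is 6 bytes > B = 4, so hash it first: H(key) = 23, then zero-pad to 4 bytes: K' = 23 00 00 00.
K' ⊕ ipad = 15 36 36 36.
Inner input = 15 36 36 36 ∥ 62 70 48.
Inner hash: sum = 21+54+54+54+98+112+72 = 465; mod 256 = 209 → d1.

d1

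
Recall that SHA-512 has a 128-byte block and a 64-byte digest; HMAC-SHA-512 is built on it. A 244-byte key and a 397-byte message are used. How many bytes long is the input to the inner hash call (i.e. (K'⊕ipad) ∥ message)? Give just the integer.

Key is 244 > 128 bytes, so it is hashed to 64 bytes then zero-padded to 128: |K'| = 128.
Inner input = (K'⊕ipad) ∥ m → 128 + 397 = 525 bytes.

525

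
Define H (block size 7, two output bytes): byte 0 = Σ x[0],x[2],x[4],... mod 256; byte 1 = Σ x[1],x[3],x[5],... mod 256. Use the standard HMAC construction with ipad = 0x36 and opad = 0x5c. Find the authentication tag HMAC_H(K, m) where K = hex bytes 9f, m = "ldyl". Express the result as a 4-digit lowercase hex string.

5e2f

Key hex bytes 9f is 1 byte ≤ B = 7; zero-pad to 7 bytes: K' = 9f 00 00 00 00 00 00.
K' ⊕ ipad = a9 36 36 36 36 36 36.  K' ⊕ opad = c3 5c 5c 5c 5c 5c 5c.
Inner input = (K'⊕ipad) ∥ m = a9 36 36 36 36 36 36 ∥ 6c 64 79 6c.
Inner hash: even-index sum = 539 mod 256 = 27; odd-index sum = 391 mod 256 = 135 → 1b 87.
Outer input = (K'⊕opad) ∥ inner = c3 5c 5c 5c 5c 5c 5c ∥ 1b 87.
Outer hash (tag): even-index sum = 606 mod 256 = 94; odd-index sum = 303 mod 256 = 47 → 5e 2f.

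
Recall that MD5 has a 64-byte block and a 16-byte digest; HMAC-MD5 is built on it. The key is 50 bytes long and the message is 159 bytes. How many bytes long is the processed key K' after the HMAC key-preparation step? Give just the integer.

Key is 50 ≤ 64 bytes, zero-padded: |K'| = 64.

64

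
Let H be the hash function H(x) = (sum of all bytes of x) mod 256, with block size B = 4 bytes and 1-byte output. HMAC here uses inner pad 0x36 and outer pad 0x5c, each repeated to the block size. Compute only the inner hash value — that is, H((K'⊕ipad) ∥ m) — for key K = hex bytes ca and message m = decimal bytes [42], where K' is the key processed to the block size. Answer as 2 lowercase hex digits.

Key hex bytes ca is 1 byte ≤ B = 4; zero-pad to 4 bytes: K' = ca 00 00 00.
K' ⊕ ipad = fc 36 36 36.
Inner input = fc 36 36 36 ∥ 2a.
Inner hash: sum = 252+54+54+54+42 = 456; mod 256 = 200 → c8.

c8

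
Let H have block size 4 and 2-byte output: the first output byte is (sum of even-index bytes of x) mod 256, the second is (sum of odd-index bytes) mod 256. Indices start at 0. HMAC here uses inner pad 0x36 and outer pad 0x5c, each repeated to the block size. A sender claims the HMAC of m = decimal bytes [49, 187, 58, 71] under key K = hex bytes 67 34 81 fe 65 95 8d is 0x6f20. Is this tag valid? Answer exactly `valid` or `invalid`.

Key hex bytes 67 34 81 fe 65 95 8d is 7 bytes > B = 4, so hash it first: H(key) = da c7, then zero-pad to 4 bytes: K' = da c7 00 00.
K' ⊕ ipad = ec f1 36 36; K' ⊕ opad = 86 9b 5c 5c.
Inner hash: even-index sum = 397 mod 256 = 141; odd-index sum = 553 mod 256 = 41 → 8d 29.
Outer hash (recomputed tag): even-index sum = 367 mod 256 = 111; odd-index sum = 288 mod 256 = 32 → 6f 20.
Recomputed tag = 6f20; claimed = 6f20 → match.

valid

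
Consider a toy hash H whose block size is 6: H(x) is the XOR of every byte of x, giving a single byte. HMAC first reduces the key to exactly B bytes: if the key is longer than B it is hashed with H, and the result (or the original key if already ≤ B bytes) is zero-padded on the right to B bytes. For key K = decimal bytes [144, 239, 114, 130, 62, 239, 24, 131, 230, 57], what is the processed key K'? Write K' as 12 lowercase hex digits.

|K| = 10 > B = 6, so first hash the key.
H(K): XOR 90⊕ef⊕72⊕82⊕3e⊕ef⊕18⊕83⊕e6⊕39 = 1a.
Zero-pad H(K) = 1a to 6 bytes: K' = 1a 00 00 00 00 00.

1a0000000000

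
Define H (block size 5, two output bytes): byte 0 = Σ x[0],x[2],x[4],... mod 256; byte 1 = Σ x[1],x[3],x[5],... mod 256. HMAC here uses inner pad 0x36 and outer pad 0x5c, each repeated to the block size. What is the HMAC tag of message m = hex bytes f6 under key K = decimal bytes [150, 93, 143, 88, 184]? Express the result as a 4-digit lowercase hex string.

Key decimal bytes [150, 93, 143, 88, 184] = 96 5d 8f 58 b8 is exactly B = 5 bytes: K' = 96 5d 8f 58 b8.
K' ⊕ ipad = a0 6b b9 6e 8e.  K' ⊕ opad = ca 01 d3 04 e4.
Inner input = (K'⊕ipad) ∥ m = a0 6b b9 6e 8e ∥ f6.
Inner hash: even-index sum = 487 mod 256 = 231; odd-index sum = 463 mod 256 = 207 → e7 cf.
Outer input = (K'⊕opad) ∥ inner = ca 01 d3 04 e4 ∥ e7 cf.
Outer hash (tag): even-index sum = 848 mod 256 = 80; odd-index sum = 236 mod 256 = 236 → 50 ec.

50ec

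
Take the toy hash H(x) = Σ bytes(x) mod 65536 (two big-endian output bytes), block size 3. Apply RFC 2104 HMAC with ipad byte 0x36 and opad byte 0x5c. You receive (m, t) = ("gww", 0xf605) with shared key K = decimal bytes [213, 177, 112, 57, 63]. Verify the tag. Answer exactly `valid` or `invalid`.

invalid

Key decimal bytes [213, 177, 112, 57, 63] = d5 b1 70 39 3f is 5 bytes > B = 3, so hash it first: H(key) = 02 6e, then zero-pad to 3 bytes: K' = 02 6e 00.
K' ⊕ ipad = 34 58 36; K' ⊕ opad = 5e 32 5c.
Inner hash: sum = 52+88+54+103+119+119 = 535 → 02 17.
Outer hash (recomputed tag): sum = 94+50+92+2+23 = 261 → 01 05.
Recomputed tag = 0105; claimed = f605 → mismatch.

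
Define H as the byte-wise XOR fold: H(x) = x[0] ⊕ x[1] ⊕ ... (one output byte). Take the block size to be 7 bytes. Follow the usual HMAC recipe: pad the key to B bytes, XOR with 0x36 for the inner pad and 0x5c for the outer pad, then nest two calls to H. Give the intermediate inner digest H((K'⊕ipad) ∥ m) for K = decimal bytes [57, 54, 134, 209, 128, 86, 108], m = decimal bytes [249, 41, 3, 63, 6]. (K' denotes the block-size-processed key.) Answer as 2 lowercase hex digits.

Key decimal bytes [57, 54, 134, 209, 128, 86, 108] = 39 36 86 d1 80 56 6c is exactly B = 7 bytes: K' = 39 36 86 d1 80 56 6c.
K' ⊕ ipad = 0f 00 b0 e7 b6 60 5a.
Inner input = 0f 00 b0 e7 b6 60 5a ∥ f9 29 03 3f 06.
Inner hash: XOR 0f⊕00⊕b0⊕e7⊕b6⊕60⊕5a⊕f9⊕29⊕03⊕3f⊕06 = 3e.

3e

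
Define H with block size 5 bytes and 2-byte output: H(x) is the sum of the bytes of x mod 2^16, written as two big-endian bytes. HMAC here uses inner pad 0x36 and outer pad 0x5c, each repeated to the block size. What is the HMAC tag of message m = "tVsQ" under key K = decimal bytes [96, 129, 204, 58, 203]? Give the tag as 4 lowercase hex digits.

0348

Key decimal bytes [96, 129, 204, 58, 203] = 60 81 cc 3a cb is exactly B = 5 bytes: K' = 60 81 cc 3a cb.
K' ⊕ ipad = 56 b7 fa 0c fd.  K' ⊕ opad = 3c dd 90 66 97.
Inner input = (K'⊕ipad) ∥ m = 56 b7 fa 0c fd ∥ 74 56 73 51.
Inner hash: sum = 86+183+250+12+253+116+86+115+81 = 1182 → 04 9e.
Outer input = (K'⊕opad) ∥ inner = 3c dd 90 66 97 ∥ 04 9e.
Outer hash (tag): sum = 60+221+144+102+151+4+158 = 840 → 03 48.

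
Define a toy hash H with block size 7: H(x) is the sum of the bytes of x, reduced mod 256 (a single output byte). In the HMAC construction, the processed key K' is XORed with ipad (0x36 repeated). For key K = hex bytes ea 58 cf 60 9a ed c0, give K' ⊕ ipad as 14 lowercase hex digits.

Key hex bytes ea 58 cf 60 9a ed c0 is exactly B = 7 bytes: K' = ea 58 cf 60 9a ed c0.
XOR each byte with 0x36: ea⊕36=dc, 58⊕36=6e, cf⊕36=f9, 60⊕36=56, 9a⊕36=ac, ed⊕36=db, c0⊕36=f6.

dc6ef956acdbf6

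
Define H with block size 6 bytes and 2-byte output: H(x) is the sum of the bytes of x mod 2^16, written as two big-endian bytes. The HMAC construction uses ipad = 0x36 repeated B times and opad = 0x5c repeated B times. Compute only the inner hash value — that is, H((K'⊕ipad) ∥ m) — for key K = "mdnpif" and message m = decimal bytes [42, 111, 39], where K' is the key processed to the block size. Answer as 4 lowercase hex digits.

Key "mdnpif" = 6d 64 6e 70 69 66 is exactly B = 6 bytes: K' = 6d 64 6e 70 69 66.
K' ⊕ ipad = 5b 52 58 46 5f 50.
Inner input = 5b 52 58 46 5f 50 ∥ 2a 6f 27.
Inner hash: sum = 91+82+88+70+95+80+42+111+39 = 698 → 02 ba.

02ba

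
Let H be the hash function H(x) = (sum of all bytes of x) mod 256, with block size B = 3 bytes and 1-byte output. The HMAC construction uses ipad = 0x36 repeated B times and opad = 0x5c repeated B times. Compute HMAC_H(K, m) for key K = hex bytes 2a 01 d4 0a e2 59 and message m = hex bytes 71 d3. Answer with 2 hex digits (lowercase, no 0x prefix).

Key hex bytes 2a 01 d4 0a e2 59 is 6 bytes > B = 3, so hash it first: H(key) = 44, then zero-pad to 3 bytes: K' = 44 00 00.
K' ⊕ ipad = 72 36 36.  K' ⊕ opad = 18 5c 5c.
Inner input = (K'⊕ipad) ∥ m = 72 36 36 ∥ 71 d3.
Inner hash: sum = 114+54+54+113+211 = 546; mod 256 = 34 → 22.
Outer input = (K'⊕opad) ∥ inner = 18 5c 5c ∥ 22.
Outer hash (tag): sum = 24+92+92+34 = 242 → f2.

f2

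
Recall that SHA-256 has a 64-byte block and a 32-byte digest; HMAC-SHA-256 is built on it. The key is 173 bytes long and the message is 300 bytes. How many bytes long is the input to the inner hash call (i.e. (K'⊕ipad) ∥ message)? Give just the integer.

Key is 173 > 64 bytes, so it is hashed to 32 bytes then zero-padded to 64: |K'| = 64.
Inner input = (K'⊕ipad) ∥ m → 64 + 300 = 364 bytes.

364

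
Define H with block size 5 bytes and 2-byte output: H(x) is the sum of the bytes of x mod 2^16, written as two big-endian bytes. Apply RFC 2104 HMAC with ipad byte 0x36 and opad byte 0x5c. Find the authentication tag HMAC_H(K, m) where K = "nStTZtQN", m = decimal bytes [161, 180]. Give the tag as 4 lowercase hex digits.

0309

Key "nStTZtQN" = 6e 53 74 54 5a 74 51 4e is 8 bytes > B = 5, so hash it first: H(key) = 02 f6, then zero-pad to 5 bytes: K' = 02 f6 00 00 00.
K' ⊕ ipad = 34 c0 36 36 36.  K' ⊕ opad = 5e aa 5c 5c 5c.
Inner input = (K'⊕ipad) ∥ m = 34 c0 36 36 36 ∥ a1 b4.
Inner hash: sum = 52+192+54+54+54+161+180 = 747 → 02 eb.
Outer input = (K'⊕opad) ∥ inner = 5e aa 5c 5c 5c ∥ 02 eb.
Outer hash (tag): sum = 94+170+92+92+92+2+235 = 777 → 03 09.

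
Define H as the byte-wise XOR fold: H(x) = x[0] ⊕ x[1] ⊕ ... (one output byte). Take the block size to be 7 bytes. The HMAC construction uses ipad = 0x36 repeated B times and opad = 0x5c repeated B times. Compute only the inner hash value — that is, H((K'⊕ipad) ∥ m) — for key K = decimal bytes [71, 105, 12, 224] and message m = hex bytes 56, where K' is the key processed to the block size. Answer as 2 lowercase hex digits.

a2

Key decimal bytes [71, 105, 12, 224] = 47 69 0c e0 is 4 bytes ≤ B = 7; zero-pad to 7 bytes: K' = 47 69 0c e0 00 00 00.
K' ⊕ ipad = 71 5f 3a d6 36 36 36.
Inner input = 71 5f 3a d6 36 36 36 ∥ 56.
Inner hash: XOR 71⊕5f⊕3a⊕d6⊕36⊕36⊕36⊕56 = a2.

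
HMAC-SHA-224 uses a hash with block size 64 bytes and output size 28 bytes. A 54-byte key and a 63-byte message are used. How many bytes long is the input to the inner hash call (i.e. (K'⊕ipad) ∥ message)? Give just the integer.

127

Key is 54 ≤ 64 bytes, zero-padded: |K'| = 64.
Inner input = (K'⊕ipad) ∥ m → 64 + 63 = 127 bytes.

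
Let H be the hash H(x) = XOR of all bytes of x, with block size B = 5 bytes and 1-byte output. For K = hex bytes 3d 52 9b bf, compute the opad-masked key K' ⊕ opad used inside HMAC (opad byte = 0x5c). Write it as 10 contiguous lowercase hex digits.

610ec7e35c

Key hex bytes 3d 52 9b bf is 4 bytes ≤ B = 5; zero-pad to 5 bytes: K' = 3d 52 9b bf 00.
XOR each byte with 0x5c: 3d⊕5c=61, 52⊕5c=0e, 9b⊕5c=c7, bf⊕5c=e3, 00⊕5c=5c.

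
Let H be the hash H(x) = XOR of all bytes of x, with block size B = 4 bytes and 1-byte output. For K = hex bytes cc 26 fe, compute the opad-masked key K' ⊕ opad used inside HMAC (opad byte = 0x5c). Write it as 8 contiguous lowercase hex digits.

Key hex bytes cc 26 fe is 3 bytes ≤ B = 4; zero-pad to 4 bytes: K' = cc 26 fe 00.
XOR each byte with 0x5c: cc⊕5c=90, 26⊕5c=7a, fe⊕5c=a2, 00⊕5c=5c.

907aa25c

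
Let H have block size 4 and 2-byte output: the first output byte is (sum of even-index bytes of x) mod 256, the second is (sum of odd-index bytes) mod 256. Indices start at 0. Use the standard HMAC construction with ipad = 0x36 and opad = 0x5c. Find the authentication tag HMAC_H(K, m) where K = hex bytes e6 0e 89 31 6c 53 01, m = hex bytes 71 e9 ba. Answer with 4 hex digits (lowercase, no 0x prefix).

27ed

Key hex bytes e6 0e 89 31 6c 53 01 is 7 bytes > B = 4, so hash it first: H(key) = dc 92, then zero-pad to 4 bytes: K' = dc 92 00 00.
K' ⊕ ipad = ea a4 36 36.  K' ⊕ opad = 80 ce 5c 5c.
Inner input = (K'⊕ipad) ∥ m = ea a4 36 36 ∥ 71 e9 ba.
Inner hash: even-index sum = 587 mod 256 = 75; odd-index sum = 451 mod 256 = 195 → 4b c3.
Outer input = (K'⊕opad) ∥ inner = 80 ce 5c 5c ∥ 4b c3.
Outer hash (tag): even-index sum = 295 mod 256 = 39; odd-index sum = 493 mod 256 = 237 → 27 ed.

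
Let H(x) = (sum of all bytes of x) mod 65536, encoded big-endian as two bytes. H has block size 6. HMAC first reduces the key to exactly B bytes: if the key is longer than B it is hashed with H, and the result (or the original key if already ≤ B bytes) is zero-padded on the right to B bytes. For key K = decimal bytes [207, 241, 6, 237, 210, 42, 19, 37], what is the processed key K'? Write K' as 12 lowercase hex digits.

|K| = 8 > B = 6, so first hash the key.
H(K): sum = 207+241+6+237+210+42+19+37 = 999 → 03 e7.
Zero-pad H(K) = 03 e7 to 6 bytes: K' = 03 e7 00 00 00 00.

03e700000000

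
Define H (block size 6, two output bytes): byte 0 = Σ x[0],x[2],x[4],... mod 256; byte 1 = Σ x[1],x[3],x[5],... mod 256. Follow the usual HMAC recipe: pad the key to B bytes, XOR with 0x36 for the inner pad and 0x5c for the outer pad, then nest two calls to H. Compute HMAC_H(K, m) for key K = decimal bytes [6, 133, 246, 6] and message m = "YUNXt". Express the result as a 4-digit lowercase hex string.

a155

Key decimal bytes [6, 133, 246, 6] = 06 85 f6 06 is 4 bytes ≤ B = 6; zero-pad to 6 bytes: K' = 06 85 f6 06 00 00.
K' ⊕ ipad = 30 b3 c0 30 36 36.  K' ⊕ opad = 5a d9 aa 5a 5c 5c.
Inner input = (K'⊕ipad) ∥ m = 30 b3 c0 30 36 36 ∥ 59 55 4e 58 74.
Inner hash: even-index sum = 577 mod 256 = 65; odd-index sum = 454 mod 256 = 198 → 41 c6.
Outer input = (K'⊕opad) ∥ inner = 5a d9 aa 5a 5c 5c ∥ 41 c6.
Outer hash (tag): even-index sum = 417 mod 256 = 161; odd-index sum = 597 mod 256 = 85 → a1 55.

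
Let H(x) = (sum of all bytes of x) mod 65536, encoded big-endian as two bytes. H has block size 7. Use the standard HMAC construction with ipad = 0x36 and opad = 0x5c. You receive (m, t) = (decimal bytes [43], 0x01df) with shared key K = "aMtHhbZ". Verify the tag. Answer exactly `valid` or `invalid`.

Key "aMtHhbZ" = 61 4d 74 48 68 62 5a is exactly B = 7 bytes: K' = 61 4d 74 48 68 62 5a.
K' ⊕ ipad = 57 7b 42 7e 5e 54 6c; K' ⊕ opad = 3d 11 28 14 34 3e 06.
Inner hash: sum = 87+123+66+126+94+84+108+43 = 731 → 02 db.
Outer hash (recomputed tag): sum = 61+17+40+20+52+62+6+2+219 = 479 → 01 df.
Recomputed tag = 01df; claimed = 01df → match.

valid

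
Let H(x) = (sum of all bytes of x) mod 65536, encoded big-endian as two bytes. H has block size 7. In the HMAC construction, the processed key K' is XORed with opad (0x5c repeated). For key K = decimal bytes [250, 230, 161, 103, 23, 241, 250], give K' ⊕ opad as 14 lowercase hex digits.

Key decimal bytes [250, 230, 161, 103, 23, 241, 250] = fa e6 a1 67 17 f1 fa is exactly B = 7 bytes: K' = fa e6 a1 67 17 f1 fa.
XOR each byte with 0x5c: fa⊕5c=a6, e6⊕5c=ba, a1⊕5c=fd, 67⊕5c=3b, 17⊕5c=4b, f1⊕5c=ad, fa⊕5c=a6.

a6bafd3b4bada6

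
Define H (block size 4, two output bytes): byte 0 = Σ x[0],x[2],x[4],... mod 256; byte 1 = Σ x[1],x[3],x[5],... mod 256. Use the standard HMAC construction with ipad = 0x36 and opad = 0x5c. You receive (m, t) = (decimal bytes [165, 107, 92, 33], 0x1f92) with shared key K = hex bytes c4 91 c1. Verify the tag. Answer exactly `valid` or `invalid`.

valid

Key hex bytes c4 91 c1 is 3 bytes ≤ B = 4; zero-pad to 4 bytes: K' = c4 91 c1 00.
K' ⊕ ipad = f2 a7 f7 36; K' ⊕ opad = 98 cd 9d 5c.
Inner hash: even-index sum = 746 mod 256 = 234; odd-index sum = 361 mod 256 = 105 → ea 69.
Outer hash (recomputed tag): even-index sum = 543 mod 256 = 31; odd-index sum = 402 mod 256 = 146 → 1f 92.
Recomputed tag = 1f92; claimed = 1f92 → match.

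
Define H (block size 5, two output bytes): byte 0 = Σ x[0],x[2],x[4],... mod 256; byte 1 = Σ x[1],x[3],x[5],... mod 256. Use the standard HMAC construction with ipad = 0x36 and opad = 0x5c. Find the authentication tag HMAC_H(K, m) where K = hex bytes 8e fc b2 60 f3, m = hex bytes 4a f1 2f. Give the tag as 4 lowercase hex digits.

08ce

Key hex bytes 8e fc b2 60 f3 is exactly B = 5 bytes: K' = 8e fc b2 60 f3.
K' ⊕ ipad = b8 ca 84 56 c5.  K' ⊕ opad = d2 a0 ee 3c af.
Inner input = (K'⊕ipad) ∥ m = b8 ca 84 56 c5 ∥ 4a f1 2f.
Inner hash: even-index sum = 754 mod 256 = 242; odd-index sum = 409 mod 256 = 153 → f2 99.
Outer input = (K'⊕opad) ∥ inner = d2 a0 ee 3c af ∥ f2 99.
Outer hash (tag): even-index sum = 776 mod 256 = 8; odd-index sum = 462 mod 256 = 206 → 08 ce.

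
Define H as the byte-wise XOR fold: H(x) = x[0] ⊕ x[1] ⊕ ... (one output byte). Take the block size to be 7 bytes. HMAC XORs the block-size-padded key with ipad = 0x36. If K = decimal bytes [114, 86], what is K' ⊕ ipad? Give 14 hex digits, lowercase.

Key decimal bytes [114, 86] = 72 56 is 2 bytes ≤ B = 7; zero-pad to 7 bytes: K' = 72 56 00 00 00 00 00.
XOR each byte with 0x36: 72⊕36=44, 56⊕36=60, 00⊕36=36, 00⊕36=36, 00⊕36=36, 00⊕36=36, 00⊕36=36.

44603636363636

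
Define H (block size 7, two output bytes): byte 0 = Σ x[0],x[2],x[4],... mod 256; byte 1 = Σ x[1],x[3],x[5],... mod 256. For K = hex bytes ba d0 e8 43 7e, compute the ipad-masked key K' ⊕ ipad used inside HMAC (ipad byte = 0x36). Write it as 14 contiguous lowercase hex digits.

Key hex bytes ba d0 e8 43 7e is 5 bytes ≤ B = 7; zero-pad to 7 bytes: K' = ba d0 e8 43 7e 00 00.
XOR each byte with 0x36: ba⊕36=8c, d0⊕36=e6, e8⊕36=de, 43⊕36=75, 7e⊕36=48, 00⊕36=36, 00⊕36=36.

8ce6de75483636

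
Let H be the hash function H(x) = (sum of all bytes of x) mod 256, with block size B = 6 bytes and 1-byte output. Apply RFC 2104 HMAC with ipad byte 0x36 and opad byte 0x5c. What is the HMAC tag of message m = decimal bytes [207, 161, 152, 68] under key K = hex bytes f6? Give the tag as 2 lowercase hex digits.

Key hex bytes f6 is 1 byte ≤ B = 6; zero-pad to 6 bytes: K' = f6 00 00 00 00 00.
K' ⊕ ipad = c0 36 36 36 36 36.  K' ⊕ opad = aa 5c 5c 5c 5c 5c.
Inner input = (K'⊕ipad) ∥ m = c0 36 36 36 36 36 ∥ cf a1 98 44.
Inner hash: sum = 192+54+54+54+54+54+207+161+152+68 = 1050; mod 256 = 26 → 1a.
Outer input = (K'⊕opad) ∥ inner = aa 5c 5c 5c 5c 5c ∥ 1a.
Outer hash (tag): sum = 170+92+92+92+92+92+26 = 656; mod 256 = 144 → 90.

90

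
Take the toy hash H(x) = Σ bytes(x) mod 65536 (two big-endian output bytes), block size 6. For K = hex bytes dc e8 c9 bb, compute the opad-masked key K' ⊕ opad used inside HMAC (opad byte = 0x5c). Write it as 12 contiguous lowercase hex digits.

80b495e75c5c

Key hex bytes dc e8 c9 bb is 4 bytes ≤ B = 6; zero-pad to 6 bytes: K' = dc e8 c9 bb 00 00.
XOR each byte with 0x5c: dc⊕5c=80, e8⊕5c=b4, c9⊕5c=95, bb⊕5c=e7, 00⊕5c=5c, 00⊕5c=5c.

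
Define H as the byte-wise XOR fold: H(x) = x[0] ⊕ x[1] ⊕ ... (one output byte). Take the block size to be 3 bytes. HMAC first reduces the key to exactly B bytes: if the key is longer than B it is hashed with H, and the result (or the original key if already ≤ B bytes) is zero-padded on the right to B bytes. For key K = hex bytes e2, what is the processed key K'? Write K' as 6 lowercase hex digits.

e20000

Key hex bytes e2 is 1 byte ≤ B = 3; zero-pad to 3 bytes: K' = e2 00 00.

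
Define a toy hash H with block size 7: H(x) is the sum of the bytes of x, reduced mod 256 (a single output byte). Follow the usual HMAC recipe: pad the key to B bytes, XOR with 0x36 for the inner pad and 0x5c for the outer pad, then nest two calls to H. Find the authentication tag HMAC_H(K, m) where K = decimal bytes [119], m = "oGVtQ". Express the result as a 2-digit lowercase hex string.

Key decimal bytes [119] = 77 is 1 byte ≤ B = 7; zero-pad to 7 bytes: K' = 77 00 00 00 00 00 00.
K' ⊕ ipad = 41 36 36 36 36 36 36.  K' ⊕ opad = 2b 5c 5c 5c 5c 5c 5c.
Inner input = (K'⊕ipad) ∥ m = 41 36 36 36 36 36 36 ∥ 6f 47 56 74 51.
Inner hash: sum = 65+54+54+54+54+54+54+111+71+86+116+81 = 854; mod 256 = 86 → 56.
Outer input = (K'⊕opad) ∥ inner = 2b 5c 5c 5c 5c 5c 5c ∥ 56.
Outer hash (tag): sum = 43+92+92+92+92+92+92+86 = 681; mod 256 = 169 → a9.

a9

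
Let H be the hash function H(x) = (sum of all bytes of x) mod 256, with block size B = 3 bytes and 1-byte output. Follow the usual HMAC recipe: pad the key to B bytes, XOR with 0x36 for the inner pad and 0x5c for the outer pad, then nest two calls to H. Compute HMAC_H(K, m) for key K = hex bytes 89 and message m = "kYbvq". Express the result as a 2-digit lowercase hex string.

Key hex bytes 89 is 1 byte ≤ B = 3; zero-pad to 3 bytes: K' = 89 00 00.
K' ⊕ ipad = bf 36 36.  K' ⊕ opad = d5 5c 5c.
Inner input = (K'⊕ipad) ∥ m = bf 36 36 ∥ 6b 59 62 76 71.
Inner hash: sum = 191+54+54+107+89+98+118+113 = 824; mod 256 = 56 → 38.
Outer input = (K'⊕opad) ∥ inner = d5 5c 5c ∥ 38.
Outer hash (tag): sum = 213+92+92+56 = 453; mod 256 = 197 → c5.

c5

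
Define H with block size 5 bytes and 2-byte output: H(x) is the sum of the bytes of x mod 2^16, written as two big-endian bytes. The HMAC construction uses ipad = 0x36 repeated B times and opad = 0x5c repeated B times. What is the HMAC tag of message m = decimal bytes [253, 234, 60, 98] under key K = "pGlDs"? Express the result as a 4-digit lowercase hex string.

Key "pGlDs" = 70 47 6c 44 73 is exactly B = 5 bytes: K' = 70 47 6c 44 73.
K' ⊕ ipad = 46 71 5a 72 45.  K' ⊕ opad = 2c 1b 30 18 2f.
Inner input = (K'⊕ipad) ∥ m = 46 71 5a 72 45 ∥ fd ea 3c 62.
Inner hash: sum = 70+113+90+114+69+253+234+60+98 = 1101 → 04 4d.
Outer input = (K'⊕opad) ∥ inner = 2c 1b 30 18 2f ∥ 04 4d.
Outer hash (tag): sum = 44+27+48+24+47+4+77 = 271 → 01 0f.

010f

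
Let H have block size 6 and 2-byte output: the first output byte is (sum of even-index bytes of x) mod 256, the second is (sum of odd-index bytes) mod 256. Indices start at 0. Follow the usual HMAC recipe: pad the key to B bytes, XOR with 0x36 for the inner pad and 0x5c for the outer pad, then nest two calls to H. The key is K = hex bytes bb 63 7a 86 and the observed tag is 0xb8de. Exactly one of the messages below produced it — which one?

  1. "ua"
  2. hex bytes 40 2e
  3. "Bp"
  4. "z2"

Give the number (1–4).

Key hex bytes bb 63 7a 86 is 4 bytes ≤ B = 6; zero-pad to 6 bytes: K' = bb 63 7a 86 00 00.
K' ⊕ ipad = 8d 55 4c b0 36 36; K' ⊕ opad = e7 3f 26 da 5c 5c.
m1: inner = H(8d 55 4c b0 36 36 75 61) = 84 9c; tag = H(e7 3f 26 da 5c 5c 84 9c) = ed11
m2: inner = H(8d 55 4c b0 36 36 40 2e) = 4f 69; tag = H(e7 3f 26 da 5c 5c 4f 69) = b8de ← matches
m3: inner = H(8d 55 4c b0 36 36 42 70) = 51 ab; tag = H(e7 3f 26 da 5c 5c 51 ab) = ba20
m4: inner = H(8d 55 4c b0 36 36 7a 32) = 89 6d; tag = H(e7 3f 26 da 5c 5c 89 6d) = f2e2

2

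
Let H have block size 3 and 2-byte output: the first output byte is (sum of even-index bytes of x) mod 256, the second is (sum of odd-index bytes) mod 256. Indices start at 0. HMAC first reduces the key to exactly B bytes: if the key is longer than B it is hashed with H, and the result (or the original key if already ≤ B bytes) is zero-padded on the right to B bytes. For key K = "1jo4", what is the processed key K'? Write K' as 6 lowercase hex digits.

|K| = 4 > B = 3, so first hash the key.
H(K): even-index sum = 160 mod 256 = 160; odd-index sum = 158 mod 256 = 158 → a0 9e.
Zero-pad H(K) = a0 9e to 3 bytes: K' = a0 9e 00.

a09e00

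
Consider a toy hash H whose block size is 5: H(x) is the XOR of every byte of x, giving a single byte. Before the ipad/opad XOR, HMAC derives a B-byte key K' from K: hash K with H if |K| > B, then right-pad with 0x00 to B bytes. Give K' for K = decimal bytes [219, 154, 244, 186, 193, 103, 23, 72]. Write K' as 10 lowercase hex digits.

|K| = 8 > B = 5, so first hash the key.
H(K): XOR db⊕9a⊕f4⊕ba⊕c1⊕67⊕17⊕48 = f6.
Zero-pad H(K) = f6 to 5 bytes: K' = f6 00 00 00 00.

f600000000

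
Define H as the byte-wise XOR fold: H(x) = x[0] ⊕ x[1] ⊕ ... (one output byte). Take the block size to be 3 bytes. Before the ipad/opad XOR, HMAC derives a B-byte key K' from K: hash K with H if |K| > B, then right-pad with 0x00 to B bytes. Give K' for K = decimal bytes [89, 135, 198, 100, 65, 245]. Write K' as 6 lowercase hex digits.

|K| = 6 > B = 3, so first hash the key.
H(K): XOR 59⊕87⊕c6⊕64⊕41⊕f5 = c8.
Zero-pad H(K) = c8 to 3 bytes: K' = c8 00 00.

c80000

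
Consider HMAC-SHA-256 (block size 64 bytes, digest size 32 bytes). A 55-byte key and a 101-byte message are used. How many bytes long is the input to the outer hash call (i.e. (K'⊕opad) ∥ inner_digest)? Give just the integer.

Key is 55 ≤ 64 bytes, zero-padded: |K'| = 64.
Outer input = (K'⊕opad) ∥ H(inner) → 64 + 32 = 96 bytes.

96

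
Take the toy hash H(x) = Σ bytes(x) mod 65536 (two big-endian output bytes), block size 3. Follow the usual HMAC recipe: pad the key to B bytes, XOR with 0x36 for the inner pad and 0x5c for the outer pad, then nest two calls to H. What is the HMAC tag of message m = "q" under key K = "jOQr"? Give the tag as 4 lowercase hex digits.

0102

Key "jOQr" = 6a 4f 51 72 is 4 bytes > B = 3, so hash it first: H(key) = 01 7c, then zero-pad to 3 bytes: K' = 01 7c 00.
K' ⊕ ipad = 37 4a 36.  K' ⊕ opad = 5d 20 5c.
Inner input = (K'⊕ipad) ∥ m = 37 4a 36 ∥ 71.
Inner hash: sum = 55+74+54+113 = 296 → 01 28.
Outer input = (K'⊕opad) ∥ inner = 5d 20 5c ∥ 01 28.
Outer hash (tag): sum = 93+32+92+1+40 = 258 → 01 02.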